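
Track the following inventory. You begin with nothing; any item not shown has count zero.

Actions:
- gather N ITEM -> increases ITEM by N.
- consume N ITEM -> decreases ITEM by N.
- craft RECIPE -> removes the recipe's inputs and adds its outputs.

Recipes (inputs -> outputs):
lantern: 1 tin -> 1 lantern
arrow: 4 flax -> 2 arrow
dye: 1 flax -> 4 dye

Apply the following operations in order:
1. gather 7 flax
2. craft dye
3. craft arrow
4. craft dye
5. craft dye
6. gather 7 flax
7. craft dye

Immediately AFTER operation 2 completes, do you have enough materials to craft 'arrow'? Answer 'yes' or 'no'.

After 1 (gather 7 flax): flax=7
After 2 (craft dye): dye=4 flax=6

Answer: yes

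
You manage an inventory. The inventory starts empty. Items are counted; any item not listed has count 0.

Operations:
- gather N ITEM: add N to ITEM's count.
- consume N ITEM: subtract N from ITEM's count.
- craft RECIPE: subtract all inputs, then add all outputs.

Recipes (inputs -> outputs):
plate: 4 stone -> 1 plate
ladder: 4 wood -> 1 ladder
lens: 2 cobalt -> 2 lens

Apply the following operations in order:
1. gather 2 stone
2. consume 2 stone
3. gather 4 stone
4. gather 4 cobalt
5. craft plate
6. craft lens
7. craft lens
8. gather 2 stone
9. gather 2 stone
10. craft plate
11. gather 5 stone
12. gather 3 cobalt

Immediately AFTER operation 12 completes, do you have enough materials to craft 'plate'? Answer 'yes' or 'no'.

Answer: yes

Derivation:
After 1 (gather 2 stone): stone=2
After 2 (consume 2 stone): (empty)
After 3 (gather 4 stone): stone=4
After 4 (gather 4 cobalt): cobalt=4 stone=4
After 5 (craft plate): cobalt=4 plate=1
After 6 (craft lens): cobalt=2 lens=2 plate=1
After 7 (craft lens): lens=4 plate=1
After 8 (gather 2 stone): lens=4 plate=1 stone=2
After 9 (gather 2 stone): lens=4 plate=1 stone=4
After 10 (craft plate): lens=4 plate=2
After 11 (gather 5 stone): lens=4 plate=2 stone=5
After 12 (gather 3 cobalt): cobalt=3 lens=4 plate=2 stone=5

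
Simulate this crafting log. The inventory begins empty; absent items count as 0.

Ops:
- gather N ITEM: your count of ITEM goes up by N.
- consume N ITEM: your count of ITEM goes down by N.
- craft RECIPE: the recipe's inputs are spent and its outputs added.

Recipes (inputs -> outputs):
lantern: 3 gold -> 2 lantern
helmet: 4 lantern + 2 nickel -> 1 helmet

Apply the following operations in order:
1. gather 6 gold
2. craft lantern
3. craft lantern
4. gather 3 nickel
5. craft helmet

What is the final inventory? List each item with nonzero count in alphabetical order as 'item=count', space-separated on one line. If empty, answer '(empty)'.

After 1 (gather 6 gold): gold=6
After 2 (craft lantern): gold=3 lantern=2
After 3 (craft lantern): lantern=4
After 4 (gather 3 nickel): lantern=4 nickel=3
After 5 (craft helmet): helmet=1 nickel=1

Answer: helmet=1 nickel=1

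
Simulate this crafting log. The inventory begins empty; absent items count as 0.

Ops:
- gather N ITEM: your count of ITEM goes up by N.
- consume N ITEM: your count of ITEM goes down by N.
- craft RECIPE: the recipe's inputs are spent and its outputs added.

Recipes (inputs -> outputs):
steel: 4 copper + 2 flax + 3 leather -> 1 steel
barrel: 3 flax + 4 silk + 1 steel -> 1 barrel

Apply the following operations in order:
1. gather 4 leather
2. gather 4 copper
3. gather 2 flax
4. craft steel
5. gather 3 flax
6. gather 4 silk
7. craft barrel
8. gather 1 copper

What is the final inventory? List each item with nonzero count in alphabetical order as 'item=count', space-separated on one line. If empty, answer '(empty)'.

Answer: barrel=1 copper=1 leather=1

Derivation:
After 1 (gather 4 leather): leather=4
After 2 (gather 4 copper): copper=4 leather=4
After 3 (gather 2 flax): copper=4 flax=2 leather=4
After 4 (craft steel): leather=1 steel=1
After 5 (gather 3 flax): flax=3 leather=1 steel=1
After 6 (gather 4 silk): flax=3 leather=1 silk=4 steel=1
After 7 (craft barrel): barrel=1 leather=1
After 8 (gather 1 copper): barrel=1 copper=1 leather=1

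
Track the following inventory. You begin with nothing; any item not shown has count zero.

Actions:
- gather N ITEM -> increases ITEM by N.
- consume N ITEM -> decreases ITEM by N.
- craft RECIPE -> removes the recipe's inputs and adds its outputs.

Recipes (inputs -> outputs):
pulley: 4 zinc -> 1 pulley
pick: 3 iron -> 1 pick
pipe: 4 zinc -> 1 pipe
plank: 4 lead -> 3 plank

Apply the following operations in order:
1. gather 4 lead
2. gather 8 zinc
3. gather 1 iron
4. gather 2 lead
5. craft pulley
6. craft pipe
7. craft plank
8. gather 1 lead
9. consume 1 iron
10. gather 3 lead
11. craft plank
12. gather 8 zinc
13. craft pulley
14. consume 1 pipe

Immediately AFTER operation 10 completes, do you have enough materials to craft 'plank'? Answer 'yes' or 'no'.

After 1 (gather 4 lead): lead=4
After 2 (gather 8 zinc): lead=4 zinc=8
After 3 (gather 1 iron): iron=1 lead=4 zinc=8
After 4 (gather 2 lead): iron=1 lead=6 zinc=8
After 5 (craft pulley): iron=1 lead=6 pulley=1 zinc=4
After 6 (craft pipe): iron=1 lead=6 pipe=1 pulley=1
After 7 (craft plank): iron=1 lead=2 pipe=1 plank=3 pulley=1
After 8 (gather 1 lead): iron=1 lead=3 pipe=1 plank=3 pulley=1
After 9 (consume 1 iron): lead=3 pipe=1 plank=3 pulley=1
After 10 (gather 3 lead): lead=6 pipe=1 plank=3 pulley=1

Answer: yes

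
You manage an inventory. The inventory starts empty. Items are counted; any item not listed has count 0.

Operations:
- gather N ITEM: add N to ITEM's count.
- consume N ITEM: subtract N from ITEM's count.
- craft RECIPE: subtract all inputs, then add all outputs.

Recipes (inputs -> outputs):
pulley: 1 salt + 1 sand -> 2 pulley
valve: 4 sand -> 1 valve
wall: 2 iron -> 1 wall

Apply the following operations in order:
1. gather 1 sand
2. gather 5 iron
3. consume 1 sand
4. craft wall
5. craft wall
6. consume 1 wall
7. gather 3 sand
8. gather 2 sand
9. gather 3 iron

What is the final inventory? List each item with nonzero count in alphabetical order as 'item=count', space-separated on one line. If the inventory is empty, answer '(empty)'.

Answer: iron=4 sand=5 wall=1

Derivation:
After 1 (gather 1 sand): sand=1
After 2 (gather 5 iron): iron=5 sand=1
After 3 (consume 1 sand): iron=5
After 4 (craft wall): iron=3 wall=1
After 5 (craft wall): iron=1 wall=2
After 6 (consume 1 wall): iron=1 wall=1
After 7 (gather 3 sand): iron=1 sand=3 wall=1
After 8 (gather 2 sand): iron=1 sand=5 wall=1
After 9 (gather 3 iron): iron=4 sand=5 wall=1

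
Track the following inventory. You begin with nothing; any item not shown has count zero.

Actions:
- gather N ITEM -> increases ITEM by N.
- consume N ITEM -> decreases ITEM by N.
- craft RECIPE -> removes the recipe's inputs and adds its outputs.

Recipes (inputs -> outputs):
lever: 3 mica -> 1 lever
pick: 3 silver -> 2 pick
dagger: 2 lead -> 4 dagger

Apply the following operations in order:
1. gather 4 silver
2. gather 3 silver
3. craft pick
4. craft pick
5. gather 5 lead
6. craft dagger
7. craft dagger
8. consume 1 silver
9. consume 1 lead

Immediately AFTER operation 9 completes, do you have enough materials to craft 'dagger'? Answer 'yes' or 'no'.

Answer: no

Derivation:
After 1 (gather 4 silver): silver=4
After 2 (gather 3 silver): silver=7
After 3 (craft pick): pick=2 silver=4
After 4 (craft pick): pick=4 silver=1
After 5 (gather 5 lead): lead=5 pick=4 silver=1
After 6 (craft dagger): dagger=4 lead=3 pick=4 silver=1
After 7 (craft dagger): dagger=8 lead=1 pick=4 silver=1
After 8 (consume 1 silver): dagger=8 lead=1 pick=4
After 9 (consume 1 lead): dagger=8 pick=4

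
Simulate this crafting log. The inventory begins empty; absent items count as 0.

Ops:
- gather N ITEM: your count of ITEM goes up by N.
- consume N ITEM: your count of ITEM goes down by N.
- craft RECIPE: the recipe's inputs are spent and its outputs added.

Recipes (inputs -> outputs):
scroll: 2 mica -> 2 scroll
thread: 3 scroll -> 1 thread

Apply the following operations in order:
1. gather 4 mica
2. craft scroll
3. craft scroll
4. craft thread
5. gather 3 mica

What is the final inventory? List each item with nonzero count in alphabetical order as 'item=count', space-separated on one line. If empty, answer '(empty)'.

After 1 (gather 4 mica): mica=4
After 2 (craft scroll): mica=2 scroll=2
After 3 (craft scroll): scroll=4
After 4 (craft thread): scroll=1 thread=1
After 5 (gather 3 mica): mica=3 scroll=1 thread=1

Answer: mica=3 scroll=1 thread=1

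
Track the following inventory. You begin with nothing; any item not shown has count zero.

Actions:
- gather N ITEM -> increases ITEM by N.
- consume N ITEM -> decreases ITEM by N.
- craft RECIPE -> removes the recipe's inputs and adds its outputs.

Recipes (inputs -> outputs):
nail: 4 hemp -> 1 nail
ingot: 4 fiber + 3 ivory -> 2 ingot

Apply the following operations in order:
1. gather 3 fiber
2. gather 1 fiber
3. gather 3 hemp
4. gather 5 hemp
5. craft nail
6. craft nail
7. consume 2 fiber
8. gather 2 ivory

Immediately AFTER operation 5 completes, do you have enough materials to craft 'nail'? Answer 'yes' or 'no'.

Answer: yes

Derivation:
After 1 (gather 3 fiber): fiber=3
After 2 (gather 1 fiber): fiber=4
After 3 (gather 3 hemp): fiber=4 hemp=3
After 4 (gather 5 hemp): fiber=4 hemp=8
After 5 (craft nail): fiber=4 hemp=4 nail=1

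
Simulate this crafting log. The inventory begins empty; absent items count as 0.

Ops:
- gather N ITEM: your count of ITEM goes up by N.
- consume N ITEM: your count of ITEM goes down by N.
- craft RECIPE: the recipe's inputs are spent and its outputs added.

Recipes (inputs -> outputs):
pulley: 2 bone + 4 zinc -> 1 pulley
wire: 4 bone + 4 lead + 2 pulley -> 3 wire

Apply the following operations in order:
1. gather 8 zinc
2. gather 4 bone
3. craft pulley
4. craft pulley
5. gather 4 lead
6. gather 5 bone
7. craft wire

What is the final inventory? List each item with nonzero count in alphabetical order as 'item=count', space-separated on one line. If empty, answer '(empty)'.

After 1 (gather 8 zinc): zinc=8
After 2 (gather 4 bone): bone=4 zinc=8
After 3 (craft pulley): bone=2 pulley=1 zinc=4
After 4 (craft pulley): pulley=2
After 5 (gather 4 lead): lead=4 pulley=2
After 6 (gather 5 bone): bone=5 lead=4 pulley=2
After 7 (craft wire): bone=1 wire=3

Answer: bone=1 wire=3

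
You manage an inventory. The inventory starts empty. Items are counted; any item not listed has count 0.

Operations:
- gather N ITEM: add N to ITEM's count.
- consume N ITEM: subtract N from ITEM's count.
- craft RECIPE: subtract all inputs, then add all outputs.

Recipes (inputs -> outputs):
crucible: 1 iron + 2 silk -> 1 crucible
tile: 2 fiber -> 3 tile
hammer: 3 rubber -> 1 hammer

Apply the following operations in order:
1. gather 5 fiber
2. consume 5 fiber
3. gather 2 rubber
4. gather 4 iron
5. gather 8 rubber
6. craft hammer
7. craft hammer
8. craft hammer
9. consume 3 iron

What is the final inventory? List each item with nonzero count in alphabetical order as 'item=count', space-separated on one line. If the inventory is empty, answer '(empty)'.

Answer: hammer=3 iron=1 rubber=1

Derivation:
After 1 (gather 5 fiber): fiber=5
After 2 (consume 5 fiber): (empty)
After 3 (gather 2 rubber): rubber=2
After 4 (gather 4 iron): iron=4 rubber=2
After 5 (gather 8 rubber): iron=4 rubber=10
After 6 (craft hammer): hammer=1 iron=4 rubber=7
After 7 (craft hammer): hammer=2 iron=4 rubber=4
After 8 (craft hammer): hammer=3 iron=4 rubber=1
After 9 (consume 3 iron): hammer=3 iron=1 rubber=1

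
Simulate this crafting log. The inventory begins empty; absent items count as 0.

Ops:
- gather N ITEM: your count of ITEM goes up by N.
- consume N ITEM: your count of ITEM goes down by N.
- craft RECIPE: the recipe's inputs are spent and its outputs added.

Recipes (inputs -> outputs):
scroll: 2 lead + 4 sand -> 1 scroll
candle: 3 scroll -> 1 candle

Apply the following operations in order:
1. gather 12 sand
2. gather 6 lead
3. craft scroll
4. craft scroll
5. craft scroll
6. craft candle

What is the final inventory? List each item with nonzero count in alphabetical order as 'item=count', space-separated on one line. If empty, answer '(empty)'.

Answer: candle=1

Derivation:
After 1 (gather 12 sand): sand=12
After 2 (gather 6 lead): lead=6 sand=12
After 3 (craft scroll): lead=4 sand=8 scroll=1
After 4 (craft scroll): lead=2 sand=4 scroll=2
After 5 (craft scroll): scroll=3
After 6 (craft candle): candle=1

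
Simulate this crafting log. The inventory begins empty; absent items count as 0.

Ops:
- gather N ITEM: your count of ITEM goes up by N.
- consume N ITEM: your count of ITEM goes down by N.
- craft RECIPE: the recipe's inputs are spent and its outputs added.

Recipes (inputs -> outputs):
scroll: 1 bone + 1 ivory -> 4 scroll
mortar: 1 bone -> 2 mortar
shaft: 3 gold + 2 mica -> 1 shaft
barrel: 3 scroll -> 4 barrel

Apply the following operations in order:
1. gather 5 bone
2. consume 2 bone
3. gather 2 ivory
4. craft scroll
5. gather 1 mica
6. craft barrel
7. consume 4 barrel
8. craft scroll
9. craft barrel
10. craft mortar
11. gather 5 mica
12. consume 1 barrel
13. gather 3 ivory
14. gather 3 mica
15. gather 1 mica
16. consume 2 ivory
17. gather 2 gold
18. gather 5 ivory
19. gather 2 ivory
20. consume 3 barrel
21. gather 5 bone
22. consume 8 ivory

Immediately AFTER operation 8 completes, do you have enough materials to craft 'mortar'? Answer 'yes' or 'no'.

Answer: yes

Derivation:
After 1 (gather 5 bone): bone=5
After 2 (consume 2 bone): bone=3
After 3 (gather 2 ivory): bone=3 ivory=2
After 4 (craft scroll): bone=2 ivory=1 scroll=4
After 5 (gather 1 mica): bone=2 ivory=1 mica=1 scroll=4
After 6 (craft barrel): barrel=4 bone=2 ivory=1 mica=1 scroll=1
After 7 (consume 4 barrel): bone=2 ivory=1 mica=1 scroll=1
After 8 (craft scroll): bone=1 mica=1 scroll=5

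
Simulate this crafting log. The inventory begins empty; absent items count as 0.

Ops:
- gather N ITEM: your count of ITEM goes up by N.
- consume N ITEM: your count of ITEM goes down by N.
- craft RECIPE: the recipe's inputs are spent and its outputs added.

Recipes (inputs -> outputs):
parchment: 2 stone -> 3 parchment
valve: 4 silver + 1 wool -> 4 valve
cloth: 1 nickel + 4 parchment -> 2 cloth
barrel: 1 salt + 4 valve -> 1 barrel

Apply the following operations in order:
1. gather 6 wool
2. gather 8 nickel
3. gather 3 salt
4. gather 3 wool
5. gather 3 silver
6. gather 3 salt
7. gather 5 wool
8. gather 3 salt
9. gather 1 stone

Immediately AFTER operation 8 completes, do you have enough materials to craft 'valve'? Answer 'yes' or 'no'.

Answer: no

Derivation:
After 1 (gather 6 wool): wool=6
After 2 (gather 8 nickel): nickel=8 wool=6
After 3 (gather 3 salt): nickel=8 salt=3 wool=6
After 4 (gather 3 wool): nickel=8 salt=3 wool=9
After 5 (gather 3 silver): nickel=8 salt=3 silver=3 wool=9
After 6 (gather 3 salt): nickel=8 salt=6 silver=3 wool=9
After 7 (gather 5 wool): nickel=8 salt=6 silver=3 wool=14
After 8 (gather 3 salt): nickel=8 salt=9 silver=3 wool=14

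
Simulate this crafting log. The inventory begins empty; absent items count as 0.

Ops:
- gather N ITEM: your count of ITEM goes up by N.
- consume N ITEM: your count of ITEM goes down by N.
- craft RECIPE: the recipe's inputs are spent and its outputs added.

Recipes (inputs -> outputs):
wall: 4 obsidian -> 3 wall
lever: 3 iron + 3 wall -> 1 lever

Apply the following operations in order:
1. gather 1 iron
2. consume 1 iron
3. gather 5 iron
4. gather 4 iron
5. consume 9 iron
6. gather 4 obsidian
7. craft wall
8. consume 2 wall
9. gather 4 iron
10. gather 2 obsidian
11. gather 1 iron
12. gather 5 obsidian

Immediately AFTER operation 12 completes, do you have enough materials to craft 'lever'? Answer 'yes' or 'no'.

Answer: no

Derivation:
After 1 (gather 1 iron): iron=1
After 2 (consume 1 iron): (empty)
After 3 (gather 5 iron): iron=5
After 4 (gather 4 iron): iron=9
After 5 (consume 9 iron): (empty)
After 6 (gather 4 obsidian): obsidian=4
After 7 (craft wall): wall=3
After 8 (consume 2 wall): wall=1
After 9 (gather 4 iron): iron=4 wall=1
After 10 (gather 2 obsidian): iron=4 obsidian=2 wall=1
After 11 (gather 1 iron): iron=5 obsidian=2 wall=1
After 12 (gather 5 obsidian): iron=5 obsidian=7 wall=1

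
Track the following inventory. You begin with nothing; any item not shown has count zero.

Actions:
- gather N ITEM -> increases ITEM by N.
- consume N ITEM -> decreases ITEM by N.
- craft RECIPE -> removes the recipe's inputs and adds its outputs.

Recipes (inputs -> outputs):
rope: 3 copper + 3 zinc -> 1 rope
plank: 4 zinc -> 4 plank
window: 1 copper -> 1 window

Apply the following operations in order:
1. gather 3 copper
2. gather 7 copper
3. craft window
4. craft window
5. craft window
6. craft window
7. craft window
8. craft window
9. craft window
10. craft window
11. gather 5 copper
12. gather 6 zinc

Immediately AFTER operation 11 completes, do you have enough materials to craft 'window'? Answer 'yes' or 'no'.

After 1 (gather 3 copper): copper=3
After 2 (gather 7 copper): copper=10
After 3 (craft window): copper=9 window=1
After 4 (craft window): copper=8 window=2
After 5 (craft window): copper=7 window=3
After 6 (craft window): copper=6 window=4
After 7 (craft window): copper=5 window=5
After 8 (craft window): copper=4 window=6
After 9 (craft window): copper=3 window=7
After 10 (craft window): copper=2 window=8
After 11 (gather 5 copper): copper=7 window=8

Answer: yes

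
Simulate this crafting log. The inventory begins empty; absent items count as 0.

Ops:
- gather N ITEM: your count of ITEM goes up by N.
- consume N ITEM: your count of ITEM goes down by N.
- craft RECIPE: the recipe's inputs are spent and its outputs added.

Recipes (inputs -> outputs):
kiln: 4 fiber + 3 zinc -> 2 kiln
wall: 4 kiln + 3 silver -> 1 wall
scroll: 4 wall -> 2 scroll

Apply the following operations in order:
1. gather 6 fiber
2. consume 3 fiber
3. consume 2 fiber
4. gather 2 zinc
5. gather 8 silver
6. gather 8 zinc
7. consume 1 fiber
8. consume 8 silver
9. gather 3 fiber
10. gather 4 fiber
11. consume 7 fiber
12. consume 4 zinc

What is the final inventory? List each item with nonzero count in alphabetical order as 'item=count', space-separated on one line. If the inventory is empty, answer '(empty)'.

Answer: zinc=6

Derivation:
After 1 (gather 6 fiber): fiber=6
After 2 (consume 3 fiber): fiber=3
After 3 (consume 2 fiber): fiber=1
After 4 (gather 2 zinc): fiber=1 zinc=2
After 5 (gather 8 silver): fiber=1 silver=8 zinc=2
After 6 (gather 8 zinc): fiber=1 silver=8 zinc=10
After 7 (consume 1 fiber): silver=8 zinc=10
After 8 (consume 8 silver): zinc=10
After 9 (gather 3 fiber): fiber=3 zinc=10
After 10 (gather 4 fiber): fiber=7 zinc=10
After 11 (consume 7 fiber): zinc=10
After 12 (consume 4 zinc): zinc=6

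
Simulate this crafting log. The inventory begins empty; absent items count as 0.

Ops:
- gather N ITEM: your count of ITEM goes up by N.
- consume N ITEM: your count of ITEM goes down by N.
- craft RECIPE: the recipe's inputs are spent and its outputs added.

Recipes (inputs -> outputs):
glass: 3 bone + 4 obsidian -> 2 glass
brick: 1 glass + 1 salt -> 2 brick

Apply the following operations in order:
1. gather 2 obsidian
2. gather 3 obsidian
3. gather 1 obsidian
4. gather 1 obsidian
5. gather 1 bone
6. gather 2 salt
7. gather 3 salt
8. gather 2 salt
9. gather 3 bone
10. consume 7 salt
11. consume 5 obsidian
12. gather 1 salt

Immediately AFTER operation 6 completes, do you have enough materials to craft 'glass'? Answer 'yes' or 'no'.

Answer: no

Derivation:
After 1 (gather 2 obsidian): obsidian=2
After 2 (gather 3 obsidian): obsidian=5
After 3 (gather 1 obsidian): obsidian=6
After 4 (gather 1 obsidian): obsidian=7
After 5 (gather 1 bone): bone=1 obsidian=7
After 6 (gather 2 salt): bone=1 obsidian=7 salt=2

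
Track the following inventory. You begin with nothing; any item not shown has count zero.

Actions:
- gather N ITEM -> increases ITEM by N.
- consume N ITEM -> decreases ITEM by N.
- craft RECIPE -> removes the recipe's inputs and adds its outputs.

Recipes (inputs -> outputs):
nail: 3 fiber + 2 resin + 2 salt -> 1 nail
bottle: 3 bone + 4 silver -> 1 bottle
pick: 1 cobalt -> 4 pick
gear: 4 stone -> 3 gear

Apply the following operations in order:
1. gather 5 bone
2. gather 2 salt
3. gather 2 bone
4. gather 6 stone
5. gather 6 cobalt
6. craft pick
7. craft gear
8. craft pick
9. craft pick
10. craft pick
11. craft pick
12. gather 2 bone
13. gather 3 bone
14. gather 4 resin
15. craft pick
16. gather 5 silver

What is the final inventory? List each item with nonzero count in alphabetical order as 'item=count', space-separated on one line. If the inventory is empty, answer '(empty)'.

After 1 (gather 5 bone): bone=5
After 2 (gather 2 salt): bone=5 salt=2
After 3 (gather 2 bone): bone=7 salt=2
After 4 (gather 6 stone): bone=7 salt=2 stone=6
After 5 (gather 6 cobalt): bone=7 cobalt=6 salt=2 stone=6
After 6 (craft pick): bone=7 cobalt=5 pick=4 salt=2 stone=6
After 7 (craft gear): bone=7 cobalt=5 gear=3 pick=4 salt=2 stone=2
After 8 (craft pick): bone=7 cobalt=4 gear=3 pick=8 salt=2 stone=2
After 9 (craft pick): bone=7 cobalt=3 gear=3 pick=12 salt=2 stone=2
After 10 (craft pick): bone=7 cobalt=2 gear=3 pick=16 salt=2 stone=2
After 11 (craft pick): bone=7 cobalt=1 gear=3 pick=20 salt=2 stone=2
After 12 (gather 2 bone): bone=9 cobalt=1 gear=3 pick=20 salt=2 stone=2
After 13 (gather 3 bone): bone=12 cobalt=1 gear=3 pick=20 salt=2 stone=2
After 14 (gather 4 resin): bone=12 cobalt=1 gear=3 pick=20 resin=4 salt=2 stone=2
After 15 (craft pick): bone=12 gear=3 pick=24 resin=4 salt=2 stone=2
After 16 (gather 5 silver): bone=12 gear=3 pick=24 resin=4 salt=2 silver=5 stone=2

Answer: bone=12 gear=3 pick=24 resin=4 salt=2 silver=5 stone=2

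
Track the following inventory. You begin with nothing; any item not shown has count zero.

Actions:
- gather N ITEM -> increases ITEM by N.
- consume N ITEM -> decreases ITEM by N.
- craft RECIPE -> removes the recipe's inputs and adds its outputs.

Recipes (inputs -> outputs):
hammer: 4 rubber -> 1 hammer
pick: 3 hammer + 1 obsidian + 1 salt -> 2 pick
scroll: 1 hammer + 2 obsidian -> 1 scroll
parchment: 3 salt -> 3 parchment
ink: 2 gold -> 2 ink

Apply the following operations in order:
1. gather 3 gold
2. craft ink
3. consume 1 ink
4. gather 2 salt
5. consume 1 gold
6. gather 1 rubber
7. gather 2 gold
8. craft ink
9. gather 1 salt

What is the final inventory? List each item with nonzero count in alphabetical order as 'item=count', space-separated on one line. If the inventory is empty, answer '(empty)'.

Answer: ink=3 rubber=1 salt=3

Derivation:
After 1 (gather 3 gold): gold=3
After 2 (craft ink): gold=1 ink=2
After 3 (consume 1 ink): gold=1 ink=1
After 4 (gather 2 salt): gold=1 ink=1 salt=2
After 5 (consume 1 gold): ink=1 salt=2
After 6 (gather 1 rubber): ink=1 rubber=1 salt=2
After 7 (gather 2 gold): gold=2 ink=1 rubber=1 salt=2
After 8 (craft ink): ink=3 rubber=1 salt=2
After 9 (gather 1 salt): ink=3 rubber=1 salt=3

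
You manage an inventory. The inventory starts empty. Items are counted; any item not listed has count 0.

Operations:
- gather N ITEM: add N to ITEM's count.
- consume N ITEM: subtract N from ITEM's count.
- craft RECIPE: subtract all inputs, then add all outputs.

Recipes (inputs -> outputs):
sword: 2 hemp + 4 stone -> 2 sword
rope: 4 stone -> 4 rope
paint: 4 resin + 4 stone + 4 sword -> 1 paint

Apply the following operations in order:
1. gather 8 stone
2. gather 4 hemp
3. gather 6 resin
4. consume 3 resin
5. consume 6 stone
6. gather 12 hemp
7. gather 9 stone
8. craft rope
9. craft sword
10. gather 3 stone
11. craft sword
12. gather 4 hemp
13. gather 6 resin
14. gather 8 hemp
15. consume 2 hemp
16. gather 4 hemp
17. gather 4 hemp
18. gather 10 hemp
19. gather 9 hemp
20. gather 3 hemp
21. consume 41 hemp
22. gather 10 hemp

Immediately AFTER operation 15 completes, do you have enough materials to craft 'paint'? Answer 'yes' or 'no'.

After 1 (gather 8 stone): stone=8
After 2 (gather 4 hemp): hemp=4 stone=8
After 3 (gather 6 resin): hemp=4 resin=6 stone=8
After 4 (consume 3 resin): hemp=4 resin=3 stone=8
After 5 (consume 6 stone): hemp=4 resin=3 stone=2
After 6 (gather 12 hemp): hemp=16 resin=3 stone=2
After 7 (gather 9 stone): hemp=16 resin=3 stone=11
After 8 (craft rope): hemp=16 resin=3 rope=4 stone=7
After 9 (craft sword): hemp=14 resin=3 rope=4 stone=3 sword=2
After 10 (gather 3 stone): hemp=14 resin=3 rope=4 stone=6 sword=2
After 11 (craft sword): hemp=12 resin=3 rope=4 stone=2 sword=4
After 12 (gather 4 hemp): hemp=16 resin=3 rope=4 stone=2 sword=4
After 13 (gather 6 resin): hemp=16 resin=9 rope=4 stone=2 sword=4
After 14 (gather 8 hemp): hemp=24 resin=9 rope=4 stone=2 sword=4
After 15 (consume 2 hemp): hemp=22 resin=9 rope=4 stone=2 sword=4

Answer: no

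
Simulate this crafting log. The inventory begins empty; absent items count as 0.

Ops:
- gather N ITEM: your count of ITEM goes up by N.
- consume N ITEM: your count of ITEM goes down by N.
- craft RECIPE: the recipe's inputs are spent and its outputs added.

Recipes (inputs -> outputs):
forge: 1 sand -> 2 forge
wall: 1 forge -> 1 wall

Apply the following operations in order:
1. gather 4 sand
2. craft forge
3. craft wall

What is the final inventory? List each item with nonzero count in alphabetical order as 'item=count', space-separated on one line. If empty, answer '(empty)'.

After 1 (gather 4 sand): sand=4
After 2 (craft forge): forge=2 sand=3
After 3 (craft wall): forge=1 sand=3 wall=1

Answer: forge=1 sand=3 wall=1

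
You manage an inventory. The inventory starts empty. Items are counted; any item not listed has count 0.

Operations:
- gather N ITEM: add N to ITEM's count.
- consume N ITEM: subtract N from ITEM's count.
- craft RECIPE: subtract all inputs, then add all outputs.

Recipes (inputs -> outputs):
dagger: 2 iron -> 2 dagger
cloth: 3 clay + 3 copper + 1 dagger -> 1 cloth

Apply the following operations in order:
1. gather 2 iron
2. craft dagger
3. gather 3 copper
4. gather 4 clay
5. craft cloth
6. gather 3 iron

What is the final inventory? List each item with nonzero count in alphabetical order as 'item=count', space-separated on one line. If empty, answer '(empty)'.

After 1 (gather 2 iron): iron=2
After 2 (craft dagger): dagger=2
After 3 (gather 3 copper): copper=3 dagger=2
After 4 (gather 4 clay): clay=4 copper=3 dagger=2
After 5 (craft cloth): clay=1 cloth=1 dagger=1
After 6 (gather 3 iron): clay=1 cloth=1 dagger=1 iron=3

Answer: clay=1 cloth=1 dagger=1 iron=3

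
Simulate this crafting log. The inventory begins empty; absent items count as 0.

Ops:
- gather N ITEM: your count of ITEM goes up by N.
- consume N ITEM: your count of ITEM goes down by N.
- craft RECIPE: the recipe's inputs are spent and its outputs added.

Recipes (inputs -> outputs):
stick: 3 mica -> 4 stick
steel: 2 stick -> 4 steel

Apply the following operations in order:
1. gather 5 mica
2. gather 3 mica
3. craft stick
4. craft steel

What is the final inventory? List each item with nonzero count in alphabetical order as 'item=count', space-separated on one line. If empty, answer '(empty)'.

After 1 (gather 5 mica): mica=5
After 2 (gather 3 mica): mica=8
After 3 (craft stick): mica=5 stick=4
After 4 (craft steel): mica=5 steel=4 stick=2

Answer: mica=5 steel=4 stick=2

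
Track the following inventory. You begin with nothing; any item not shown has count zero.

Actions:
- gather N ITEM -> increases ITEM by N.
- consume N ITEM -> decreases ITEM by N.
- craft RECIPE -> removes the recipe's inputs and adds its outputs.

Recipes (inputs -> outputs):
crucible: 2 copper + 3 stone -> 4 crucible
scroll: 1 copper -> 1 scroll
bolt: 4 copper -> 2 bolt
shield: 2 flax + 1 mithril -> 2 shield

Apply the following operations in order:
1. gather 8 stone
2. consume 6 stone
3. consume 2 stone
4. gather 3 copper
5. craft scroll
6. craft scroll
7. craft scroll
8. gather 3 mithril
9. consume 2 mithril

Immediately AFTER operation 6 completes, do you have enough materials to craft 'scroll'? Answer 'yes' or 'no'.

After 1 (gather 8 stone): stone=8
After 2 (consume 6 stone): stone=2
After 3 (consume 2 stone): (empty)
After 4 (gather 3 copper): copper=3
After 5 (craft scroll): copper=2 scroll=1
After 6 (craft scroll): copper=1 scroll=2

Answer: yes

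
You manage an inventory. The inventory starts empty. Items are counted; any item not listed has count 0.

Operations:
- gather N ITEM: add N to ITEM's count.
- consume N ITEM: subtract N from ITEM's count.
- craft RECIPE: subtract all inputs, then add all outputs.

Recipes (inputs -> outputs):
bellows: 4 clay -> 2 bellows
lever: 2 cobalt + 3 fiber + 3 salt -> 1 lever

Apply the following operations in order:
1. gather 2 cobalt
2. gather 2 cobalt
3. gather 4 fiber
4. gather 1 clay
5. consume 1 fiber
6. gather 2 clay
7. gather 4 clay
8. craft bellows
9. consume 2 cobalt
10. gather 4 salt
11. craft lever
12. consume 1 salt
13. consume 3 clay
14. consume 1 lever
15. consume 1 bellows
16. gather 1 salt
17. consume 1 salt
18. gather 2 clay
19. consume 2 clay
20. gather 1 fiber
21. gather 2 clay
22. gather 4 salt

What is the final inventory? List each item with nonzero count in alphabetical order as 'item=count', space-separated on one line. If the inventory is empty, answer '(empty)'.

After 1 (gather 2 cobalt): cobalt=2
After 2 (gather 2 cobalt): cobalt=4
After 3 (gather 4 fiber): cobalt=4 fiber=4
After 4 (gather 1 clay): clay=1 cobalt=4 fiber=4
After 5 (consume 1 fiber): clay=1 cobalt=4 fiber=3
After 6 (gather 2 clay): clay=3 cobalt=4 fiber=3
After 7 (gather 4 clay): clay=7 cobalt=4 fiber=3
After 8 (craft bellows): bellows=2 clay=3 cobalt=4 fiber=3
After 9 (consume 2 cobalt): bellows=2 clay=3 cobalt=2 fiber=3
After 10 (gather 4 salt): bellows=2 clay=3 cobalt=2 fiber=3 salt=4
After 11 (craft lever): bellows=2 clay=3 lever=1 salt=1
After 12 (consume 1 salt): bellows=2 clay=3 lever=1
After 13 (consume 3 clay): bellows=2 lever=1
After 14 (consume 1 lever): bellows=2
After 15 (consume 1 bellows): bellows=1
After 16 (gather 1 salt): bellows=1 salt=1
After 17 (consume 1 salt): bellows=1
After 18 (gather 2 clay): bellows=1 clay=2
After 19 (consume 2 clay): bellows=1
After 20 (gather 1 fiber): bellows=1 fiber=1
After 21 (gather 2 clay): bellows=1 clay=2 fiber=1
After 22 (gather 4 salt): bellows=1 clay=2 fiber=1 salt=4

Answer: bellows=1 clay=2 fiber=1 salt=4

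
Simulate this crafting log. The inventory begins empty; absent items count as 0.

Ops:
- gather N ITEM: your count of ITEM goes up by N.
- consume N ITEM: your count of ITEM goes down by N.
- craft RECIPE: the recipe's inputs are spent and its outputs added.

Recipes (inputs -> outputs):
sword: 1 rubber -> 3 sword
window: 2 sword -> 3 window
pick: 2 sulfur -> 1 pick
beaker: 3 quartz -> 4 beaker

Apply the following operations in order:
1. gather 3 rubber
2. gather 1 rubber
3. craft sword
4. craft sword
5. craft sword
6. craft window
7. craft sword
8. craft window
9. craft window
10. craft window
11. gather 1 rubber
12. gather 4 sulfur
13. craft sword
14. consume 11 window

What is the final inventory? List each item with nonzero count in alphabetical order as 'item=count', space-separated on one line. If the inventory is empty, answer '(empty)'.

After 1 (gather 3 rubber): rubber=3
After 2 (gather 1 rubber): rubber=4
After 3 (craft sword): rubber=3 sword=3
After 4 (craft sword): rubber=2 sword=6
After 5 (craft sword): rubber=1 sword=9
After 6 (craft window): rubber=1 sword=7 window=3
After 7 (craft sword): sword=10 window=3
After 8 (craft window): sword=8 window=6
After 9 (craft window): sword=6 window=9
After 10 (craft window): sword=4 window=12
After 11 (gather 1 rubber): rubber=1 sword=4 window=12
After 12 (gather 4 sulfur): rubber=1 sulfur=4 sword=4 window=12
After 13 (craft sword): sulfur=4 sword=7 window=12
After 14 (consume 11 window): sulfur=4 sword=7 window=1

Answer: sulfur=4 sword=7 window=1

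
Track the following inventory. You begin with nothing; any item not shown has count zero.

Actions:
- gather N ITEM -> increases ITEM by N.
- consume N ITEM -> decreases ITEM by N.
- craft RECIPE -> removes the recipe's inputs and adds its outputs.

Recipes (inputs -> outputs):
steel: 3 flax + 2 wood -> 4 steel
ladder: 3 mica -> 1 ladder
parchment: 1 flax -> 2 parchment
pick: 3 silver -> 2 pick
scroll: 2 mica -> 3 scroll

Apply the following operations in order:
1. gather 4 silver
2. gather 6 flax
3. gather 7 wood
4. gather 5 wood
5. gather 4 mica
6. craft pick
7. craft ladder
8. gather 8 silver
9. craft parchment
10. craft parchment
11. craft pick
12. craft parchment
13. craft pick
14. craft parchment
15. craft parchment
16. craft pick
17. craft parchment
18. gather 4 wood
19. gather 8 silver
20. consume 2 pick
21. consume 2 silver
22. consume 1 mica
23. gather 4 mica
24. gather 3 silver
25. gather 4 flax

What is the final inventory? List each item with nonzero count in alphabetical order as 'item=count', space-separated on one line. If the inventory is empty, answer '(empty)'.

After 1 (gather 4 silver): silver=4
After 2 (gather 6 flax): flax=6 silver=4
After 3 (gather 7 wood): flax=6 silver=4 wood=7
After 4 (gather 5 wood): flax=6 silver=4 wood=12
After 5 (gather 4 mica): flax=6 mica=4 silver=4 wood=12
After 6 (craft pick): flax=6 mica=4 pick=2 silver=1 wood=12
After 7 (craft ladder): flax=6 ladder=1 mica=1 pick=2 silver=1 wood=12
After 8 (gather 8 silver): flax=6 ladder=1 mica=1 pick=2 silver=9 wood=12
After 9 (craft parchment): flax=5 ladder=1 mica=1 parchment=2 pick=2 silver=9 wood=12
After 10 (craft parchment): flax=4 ladder=1 mica=1 parchment=4 pick=2 silver=9 wood=12
After 11 (craft pick): flax=4 ladder=1 mica=1 parchment=4 pick=4 silver=6 wood=12
After 12 (craft parchment): flax=3 ladder=1 mica=1 parchment=6 pick=4 silver=6 wood=12
After 13 (craft pick): flax=3 ladder=1 mica=1 parchment=6 pick=6 silver=3 wood=12
After 14 (craft parchment): flax=2 ladder=1 mica=1 parchment=8 pick=6 silver=3 wood=12
After 15 (craft parchment): flax=1 ladder=1 mica=1 parchment=10 pick=6 silver=3 wood=12
After 16 (craft pick): flax=1 ladder=1 mica=1 parchment=10 pick=8 wood=12
After 17 (craft parchment): ladder=1 mica=1 parchment=12 pick=8 wood=12
After 18 (gather 4 wood): ladder=1 mica=1 parchment=12 pick=8 wood=16
After 19 (gather 8 silver): ladder=1 mica=1 parchment=12 pick=8 silver=8 wood=16
After 20 (consume 2 pick): ladder=1 mica=1 parchment=12 pick=6 silver=8 wood=16
After 21 (consume 2 silver): ladder=1 mica=1 parchment=12 pick=6 silver=6 wood=16
After 22 (consume 1 mica): ladder=1 parchment=12 pick=6 silver=6 wood=16
After 23 (gather 4 mica): ladder=1 mica=4 parchment=12 pick=6 silver=6 wood=16
After 24 (gather 3 silver): ladder=1 mica=4 parchment=12 pick=6 silver=9 wood=16
After 25 (gather 4 flax): flax=4 ladder=1 mica=4 parchment=12 pick=6 silver=9 wood=16

Answer: flax=4 ladder=1 mica=4 parchment=12 pick=6 silver=9 wood=16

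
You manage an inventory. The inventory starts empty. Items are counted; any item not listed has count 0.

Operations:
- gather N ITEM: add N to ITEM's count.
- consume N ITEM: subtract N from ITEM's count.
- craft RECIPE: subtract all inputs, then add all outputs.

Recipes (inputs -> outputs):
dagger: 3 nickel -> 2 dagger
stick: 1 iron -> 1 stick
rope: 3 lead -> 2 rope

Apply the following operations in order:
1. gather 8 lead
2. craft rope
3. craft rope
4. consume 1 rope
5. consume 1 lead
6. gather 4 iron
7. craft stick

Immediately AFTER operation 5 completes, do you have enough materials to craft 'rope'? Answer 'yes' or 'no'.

After 1 (gather 8 lead): lead=8
After 2 (craft rope): lead=5 rope=2
After 3 (craft rope): lead=2 rope=4
After 4 (consume 1 rope): lead=2 rope=3
After 5 (consume 1 lead): lead=1 rope=3

Answer: no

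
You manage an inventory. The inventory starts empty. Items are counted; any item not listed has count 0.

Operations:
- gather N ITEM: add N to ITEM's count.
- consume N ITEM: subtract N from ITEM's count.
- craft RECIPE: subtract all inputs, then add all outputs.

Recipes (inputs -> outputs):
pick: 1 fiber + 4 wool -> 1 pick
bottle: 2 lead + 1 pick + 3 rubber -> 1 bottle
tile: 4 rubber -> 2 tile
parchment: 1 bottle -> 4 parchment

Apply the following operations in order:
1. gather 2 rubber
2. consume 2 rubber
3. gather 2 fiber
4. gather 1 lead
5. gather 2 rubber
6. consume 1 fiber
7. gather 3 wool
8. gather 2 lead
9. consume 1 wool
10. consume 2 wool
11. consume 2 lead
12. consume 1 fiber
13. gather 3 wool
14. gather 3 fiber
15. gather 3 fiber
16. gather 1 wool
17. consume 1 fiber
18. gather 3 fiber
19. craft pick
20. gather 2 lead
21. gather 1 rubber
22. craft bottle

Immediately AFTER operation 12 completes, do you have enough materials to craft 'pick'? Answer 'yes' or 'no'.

After 1 (gather 2 rubber): rubber=2
After 2 (consume 2 rubber): (empty)
After 3 (gather 2 fiber): fiber=2
After 4 (gather 1 lead): fiber=2 lead=1
After 5 (gather 2 rubber): fiber=2 lead=1 rubber=2
After 6 (consume 1 fiber): fiber=1 lead=1 rubber=2
After 7 (gather 3 wool): fiber=1 lead=1 rubber=2 wool=3
After 8 (gather 2 lead): fiber=1 lead=3 rubber=2 wool=3
After 9 (consume 1 wool): fiber=1 lead=3 rubber=2 wool=2
After 10 (consume 2 wool): fiber=1 lead=3 rubber=2
After 11 (consume 2 lead): fiber=1 lead=1 rubber=2
After 12 (consume 1 fiber): lead=1 rubber=2

Answer: no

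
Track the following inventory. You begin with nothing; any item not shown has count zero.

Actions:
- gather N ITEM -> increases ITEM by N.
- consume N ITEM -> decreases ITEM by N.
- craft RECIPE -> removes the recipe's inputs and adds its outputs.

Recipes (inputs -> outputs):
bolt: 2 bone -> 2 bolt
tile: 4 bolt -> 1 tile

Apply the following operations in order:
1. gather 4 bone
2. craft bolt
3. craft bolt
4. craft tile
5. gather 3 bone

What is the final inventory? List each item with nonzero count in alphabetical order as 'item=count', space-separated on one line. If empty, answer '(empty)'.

Answer: bone=3 tile=1

Derivation:
After 1 (gather 4 bone): bone=4
After 2 (craft bolt): bolt=2 bone=2
After 3 (craft bolt): bolt=4
After 4 (craft tile): tile=1
After 5 (gather 3 bone): bone=3 tile=1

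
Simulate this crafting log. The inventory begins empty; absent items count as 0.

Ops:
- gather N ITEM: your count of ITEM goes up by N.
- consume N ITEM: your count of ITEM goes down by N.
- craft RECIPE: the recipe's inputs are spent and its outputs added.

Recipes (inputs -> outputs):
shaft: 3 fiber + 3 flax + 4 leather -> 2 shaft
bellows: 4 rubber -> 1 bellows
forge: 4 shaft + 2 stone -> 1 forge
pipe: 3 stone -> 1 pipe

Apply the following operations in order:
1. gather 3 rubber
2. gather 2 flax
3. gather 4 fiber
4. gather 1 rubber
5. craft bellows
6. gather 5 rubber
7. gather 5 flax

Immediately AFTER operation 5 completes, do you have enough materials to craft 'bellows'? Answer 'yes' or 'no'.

Answer: no

Derivation:
After 1 (gather 3 rubber): rubber=3
After 2 (gather 2 flax): flax=2 rubber=3
After 3 (gather 4 fiber): fiber=4 flax=2 rubber=3
After 4 (gather 1 rubber): fiber=4 flax=2 rubber=4
After 5 (craft bellows): bellows=1 fiber=4 flax=2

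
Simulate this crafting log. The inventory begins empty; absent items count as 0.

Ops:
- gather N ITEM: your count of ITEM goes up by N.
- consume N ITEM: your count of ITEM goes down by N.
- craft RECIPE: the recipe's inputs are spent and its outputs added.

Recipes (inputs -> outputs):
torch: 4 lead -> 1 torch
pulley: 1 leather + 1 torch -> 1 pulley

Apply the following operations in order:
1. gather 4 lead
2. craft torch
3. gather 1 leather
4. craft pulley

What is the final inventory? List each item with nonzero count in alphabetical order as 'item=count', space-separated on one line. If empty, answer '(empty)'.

After 1 (gather 4 lead): lead=4
After 2 (craft torch): torch=1
After 3 (gather 1 leather): leather=1 torch=1
After 4 (craft pulley): pulley=1

Answer: pulley=1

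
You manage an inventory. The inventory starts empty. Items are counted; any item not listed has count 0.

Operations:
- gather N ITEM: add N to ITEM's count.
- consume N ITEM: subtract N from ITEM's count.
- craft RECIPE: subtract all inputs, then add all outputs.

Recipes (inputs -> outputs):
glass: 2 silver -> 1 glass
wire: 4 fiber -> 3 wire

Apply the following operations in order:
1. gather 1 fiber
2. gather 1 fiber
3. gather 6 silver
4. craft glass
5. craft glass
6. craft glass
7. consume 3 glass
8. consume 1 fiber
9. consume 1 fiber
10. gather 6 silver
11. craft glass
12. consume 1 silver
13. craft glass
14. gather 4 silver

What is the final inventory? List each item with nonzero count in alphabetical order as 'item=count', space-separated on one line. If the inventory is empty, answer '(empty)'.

Answer: glass=2 silver=5

Derivation:
After 1 (gather 1 fiber): fiber=1
After 2 (gather 1 fiber): fiber=2
After 3 (gather 6 silver): fiber=2 silver=6
After 4 (craft glass): fiber=2 glass=1 silver=4
After 5 (craft glass): fiber=2 glass=2 silver=2
After 6 (craft glass): fiber=2 glass=3
After 7 (consume 3 glass): fiber=2
After 8 (consume 1 fiber): fiber=1
After 9 (consume 1 fiber): (empty)
After 10 (gather 6 silver): silver=6
After 11 (craft glass): glass=1 silver=4
After 12 (consume 1 silver): glass=1 silver=3
After 13 (craft glass): glass=2 silver=1
After 14 (gather 4 silver): glass=2 silver=5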